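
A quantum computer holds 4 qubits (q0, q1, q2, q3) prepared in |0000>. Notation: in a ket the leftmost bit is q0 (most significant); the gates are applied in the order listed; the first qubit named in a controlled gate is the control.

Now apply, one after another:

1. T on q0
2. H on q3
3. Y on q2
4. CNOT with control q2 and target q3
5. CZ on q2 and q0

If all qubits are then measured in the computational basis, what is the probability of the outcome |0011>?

A full measurement returns |0011> with probability 1/2.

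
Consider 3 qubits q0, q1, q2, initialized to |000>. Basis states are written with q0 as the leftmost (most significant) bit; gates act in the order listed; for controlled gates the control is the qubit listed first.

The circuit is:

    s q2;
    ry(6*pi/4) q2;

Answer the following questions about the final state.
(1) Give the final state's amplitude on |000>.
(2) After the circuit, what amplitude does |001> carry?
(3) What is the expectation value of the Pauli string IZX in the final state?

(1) |000> carries amplitude -sqrt(2)/2 in the final state.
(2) The final state's coefficient on |001> equals sqrt(2)/2.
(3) The expectation value of IZX is -1.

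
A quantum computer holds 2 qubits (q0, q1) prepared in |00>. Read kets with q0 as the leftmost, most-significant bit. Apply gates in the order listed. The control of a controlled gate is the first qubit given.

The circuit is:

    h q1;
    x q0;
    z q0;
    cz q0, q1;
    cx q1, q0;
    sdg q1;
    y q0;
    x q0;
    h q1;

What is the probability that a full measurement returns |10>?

A full measurement returns |10> with probability 1/4.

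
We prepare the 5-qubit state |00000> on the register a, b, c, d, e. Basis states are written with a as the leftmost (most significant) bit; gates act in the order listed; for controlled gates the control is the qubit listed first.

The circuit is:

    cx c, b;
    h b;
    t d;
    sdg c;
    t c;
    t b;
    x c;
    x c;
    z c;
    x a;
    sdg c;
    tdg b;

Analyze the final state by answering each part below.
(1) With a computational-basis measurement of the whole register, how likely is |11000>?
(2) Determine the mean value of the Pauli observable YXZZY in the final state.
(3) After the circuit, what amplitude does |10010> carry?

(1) The probability of measuring |11000> is 1/2. Key observation: the block from step 7 through step 8 cancels to the identity and can be dropped.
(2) The observable YXZZY averages to 0.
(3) The amplitude on |10010> is 0.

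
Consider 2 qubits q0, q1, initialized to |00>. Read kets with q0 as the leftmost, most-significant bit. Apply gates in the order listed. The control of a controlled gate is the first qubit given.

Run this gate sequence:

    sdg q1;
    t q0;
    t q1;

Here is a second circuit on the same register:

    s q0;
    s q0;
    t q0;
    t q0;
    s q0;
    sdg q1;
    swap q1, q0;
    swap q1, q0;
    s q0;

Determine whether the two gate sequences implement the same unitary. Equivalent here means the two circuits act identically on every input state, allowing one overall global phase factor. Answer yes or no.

No, they are not equivalent — no single phase factor reconciles the two unitaries.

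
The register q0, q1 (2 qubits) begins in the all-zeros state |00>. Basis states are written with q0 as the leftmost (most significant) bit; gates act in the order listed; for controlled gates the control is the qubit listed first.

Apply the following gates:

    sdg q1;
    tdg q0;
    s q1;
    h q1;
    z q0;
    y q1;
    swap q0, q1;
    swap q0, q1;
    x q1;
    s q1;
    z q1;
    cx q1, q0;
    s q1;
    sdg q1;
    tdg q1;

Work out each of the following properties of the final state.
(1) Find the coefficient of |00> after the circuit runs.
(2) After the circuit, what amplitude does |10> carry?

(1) The amplitude on |00> is sqrt(2)*I/2.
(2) The final state's coefficient on |10> equals 0.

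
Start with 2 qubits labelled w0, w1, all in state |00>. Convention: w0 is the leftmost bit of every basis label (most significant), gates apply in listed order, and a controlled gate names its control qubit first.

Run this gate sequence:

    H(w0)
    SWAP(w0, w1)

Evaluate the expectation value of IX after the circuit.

The observable IX averages to 1.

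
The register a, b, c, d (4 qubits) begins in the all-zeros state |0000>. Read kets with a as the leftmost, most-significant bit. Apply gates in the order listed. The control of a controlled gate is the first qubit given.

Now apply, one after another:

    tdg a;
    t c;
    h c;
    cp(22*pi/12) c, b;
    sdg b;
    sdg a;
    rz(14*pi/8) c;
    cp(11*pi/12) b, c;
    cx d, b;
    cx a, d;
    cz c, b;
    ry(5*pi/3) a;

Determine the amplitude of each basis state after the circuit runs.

After the circuit, the state carries amplitude sqrt(6)*exp(I*pi/8)/4 on |0000>, -sqrt(6)*exp(7*I*pi/8)/4 on |0010>, -sqrt(2)*exp(I*pi/8)/4 on |1000>, sqrt(2)*exp(7*I*pi/8)/4 on |1010>, and 0 on every other basis state.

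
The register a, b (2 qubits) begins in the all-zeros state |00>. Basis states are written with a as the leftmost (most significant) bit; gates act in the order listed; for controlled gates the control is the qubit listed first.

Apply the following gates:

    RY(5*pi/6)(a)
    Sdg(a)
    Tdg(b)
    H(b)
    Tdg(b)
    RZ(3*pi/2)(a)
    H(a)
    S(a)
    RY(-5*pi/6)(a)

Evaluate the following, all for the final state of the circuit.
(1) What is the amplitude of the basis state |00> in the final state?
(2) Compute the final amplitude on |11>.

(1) |00> carries amplitude (-1 + sqrt(3) - 3*I - sqrt(3)*I)*exp(I*pi/4)/8 in the final state.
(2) |11> carries amplitude (1 - I)*(-sqrt(3) + 1 - 2*I)/8 in the final state.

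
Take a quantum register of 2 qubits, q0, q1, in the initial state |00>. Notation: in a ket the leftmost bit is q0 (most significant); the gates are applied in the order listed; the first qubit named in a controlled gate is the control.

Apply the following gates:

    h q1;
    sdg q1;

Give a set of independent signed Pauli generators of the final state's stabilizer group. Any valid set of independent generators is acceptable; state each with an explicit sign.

One valid set of independent stabilizer generators is -IY, +ZI (any independent generating set of the same group is equally correct).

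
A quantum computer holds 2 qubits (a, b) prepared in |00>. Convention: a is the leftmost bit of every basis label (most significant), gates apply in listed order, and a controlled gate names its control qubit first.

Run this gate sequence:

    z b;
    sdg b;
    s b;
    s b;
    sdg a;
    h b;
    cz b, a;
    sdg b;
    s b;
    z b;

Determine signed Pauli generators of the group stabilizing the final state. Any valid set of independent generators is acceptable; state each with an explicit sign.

The final state is stabilized by the group generated by -IX, +ZI; other independent generating sets are equally valid.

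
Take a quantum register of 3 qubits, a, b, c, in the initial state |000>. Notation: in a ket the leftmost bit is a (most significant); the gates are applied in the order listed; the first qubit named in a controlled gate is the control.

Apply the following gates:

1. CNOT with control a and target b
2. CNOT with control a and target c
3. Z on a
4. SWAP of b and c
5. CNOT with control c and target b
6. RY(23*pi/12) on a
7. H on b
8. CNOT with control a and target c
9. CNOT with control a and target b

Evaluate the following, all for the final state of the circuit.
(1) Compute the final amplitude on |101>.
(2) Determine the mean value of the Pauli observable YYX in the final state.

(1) The final state's coefficient on |101> equals -sqrt(12 - 6*sqrt(2))/8 + sqrt(2*sqrt(2) + 4)/8.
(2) The expectation value of YYX is 0.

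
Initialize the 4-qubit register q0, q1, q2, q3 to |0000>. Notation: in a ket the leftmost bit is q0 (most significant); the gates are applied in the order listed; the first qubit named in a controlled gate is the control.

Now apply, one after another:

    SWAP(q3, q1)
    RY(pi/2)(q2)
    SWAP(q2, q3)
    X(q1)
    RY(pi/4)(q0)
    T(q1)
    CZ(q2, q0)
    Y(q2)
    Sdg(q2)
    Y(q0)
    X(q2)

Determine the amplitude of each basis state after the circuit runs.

After the circuit, the state carries amplitude -sqrt(4 - 2*sqrt(2))*exp(3*I*pi/4)/4 on |0100>, -sqrt(4 - 2*sqrt(2))*exp(3*I*pi/4)/4 on |0101>, sqrt(2*sqrt(2) + 4)*exp(3*I*pi/4)/4 on |1100>, sqrt(2*sqrt(2) + 4)*exp(3*I*pi/4)/4 on |1101>, and 0 on every other basis state.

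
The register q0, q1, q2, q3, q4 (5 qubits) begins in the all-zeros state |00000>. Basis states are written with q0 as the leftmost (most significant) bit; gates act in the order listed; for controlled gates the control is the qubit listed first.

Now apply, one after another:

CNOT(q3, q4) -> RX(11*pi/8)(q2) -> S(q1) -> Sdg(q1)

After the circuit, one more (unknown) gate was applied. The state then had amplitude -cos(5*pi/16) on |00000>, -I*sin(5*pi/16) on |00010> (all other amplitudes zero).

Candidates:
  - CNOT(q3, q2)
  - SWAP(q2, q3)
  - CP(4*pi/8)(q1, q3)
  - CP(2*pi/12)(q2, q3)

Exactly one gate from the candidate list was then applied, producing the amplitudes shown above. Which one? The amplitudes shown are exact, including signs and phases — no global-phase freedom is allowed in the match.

It was SWAP(q2, q3) that produced the state shown. Key observation: the block from step 3 through step 4 cancels to the identity and can be dropped.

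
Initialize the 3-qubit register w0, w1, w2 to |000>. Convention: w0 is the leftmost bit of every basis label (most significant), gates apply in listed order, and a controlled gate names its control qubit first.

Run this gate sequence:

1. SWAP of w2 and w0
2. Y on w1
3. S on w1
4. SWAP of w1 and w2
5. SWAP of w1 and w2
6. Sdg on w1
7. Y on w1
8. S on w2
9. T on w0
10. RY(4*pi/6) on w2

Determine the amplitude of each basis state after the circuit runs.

The resulting statevector has amplitude 1/2 on |000>, sqrt(3)/2 on |001>, and 0 on every other basis state. Key observation: steps 2-7 multiply out to the identity, so the circuit reduces to the remaining gates.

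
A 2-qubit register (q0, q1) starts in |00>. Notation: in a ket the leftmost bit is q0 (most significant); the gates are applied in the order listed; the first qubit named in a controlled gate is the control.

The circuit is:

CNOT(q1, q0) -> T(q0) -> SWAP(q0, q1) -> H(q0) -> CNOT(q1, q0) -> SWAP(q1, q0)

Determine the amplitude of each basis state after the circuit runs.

The resulting statevector has amplitude sqrt(2)/2 on |00>, sqrt(2)/2 on |01>, 0 on |10>, 0 on |11>.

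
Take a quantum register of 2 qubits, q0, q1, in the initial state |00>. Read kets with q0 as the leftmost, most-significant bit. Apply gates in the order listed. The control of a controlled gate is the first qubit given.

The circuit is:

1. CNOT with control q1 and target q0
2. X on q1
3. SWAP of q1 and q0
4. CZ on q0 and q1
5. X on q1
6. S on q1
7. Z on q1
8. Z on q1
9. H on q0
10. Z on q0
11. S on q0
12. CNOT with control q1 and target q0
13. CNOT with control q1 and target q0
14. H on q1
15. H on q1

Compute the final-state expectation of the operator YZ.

In the final state, YZ has expectation -1. Key observation: gates 12-13 undo each other exactly, leaving only the rest of the circuit to track.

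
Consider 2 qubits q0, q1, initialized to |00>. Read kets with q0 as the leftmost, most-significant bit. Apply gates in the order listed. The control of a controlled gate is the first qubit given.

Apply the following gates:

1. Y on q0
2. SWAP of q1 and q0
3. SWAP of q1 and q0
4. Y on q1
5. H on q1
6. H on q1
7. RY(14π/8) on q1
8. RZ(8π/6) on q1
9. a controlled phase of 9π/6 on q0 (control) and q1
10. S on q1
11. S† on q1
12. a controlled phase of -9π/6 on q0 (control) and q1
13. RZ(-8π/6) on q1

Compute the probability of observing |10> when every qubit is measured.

Outcome |10> occurs with probability 1/2 - sqrt(2)/4.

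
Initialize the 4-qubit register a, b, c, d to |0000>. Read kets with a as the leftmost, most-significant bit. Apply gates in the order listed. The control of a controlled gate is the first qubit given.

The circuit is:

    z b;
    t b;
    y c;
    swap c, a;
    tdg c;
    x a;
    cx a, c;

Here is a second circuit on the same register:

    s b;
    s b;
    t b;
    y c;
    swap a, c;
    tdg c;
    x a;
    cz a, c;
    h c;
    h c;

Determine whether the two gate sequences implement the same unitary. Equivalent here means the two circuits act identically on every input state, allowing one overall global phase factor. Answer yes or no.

No: there is an input state on which the two circuits produce genuinely different outputs (not merely differing by a phase).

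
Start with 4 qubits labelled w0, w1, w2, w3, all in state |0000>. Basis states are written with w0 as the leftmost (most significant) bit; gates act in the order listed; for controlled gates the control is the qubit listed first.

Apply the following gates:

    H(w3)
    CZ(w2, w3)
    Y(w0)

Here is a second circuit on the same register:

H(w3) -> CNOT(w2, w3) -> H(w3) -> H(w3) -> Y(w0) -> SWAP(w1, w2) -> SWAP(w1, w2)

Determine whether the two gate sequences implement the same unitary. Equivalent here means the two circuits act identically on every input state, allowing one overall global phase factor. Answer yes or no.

No — the two circuits implement different unitaries, even allowing a global phase.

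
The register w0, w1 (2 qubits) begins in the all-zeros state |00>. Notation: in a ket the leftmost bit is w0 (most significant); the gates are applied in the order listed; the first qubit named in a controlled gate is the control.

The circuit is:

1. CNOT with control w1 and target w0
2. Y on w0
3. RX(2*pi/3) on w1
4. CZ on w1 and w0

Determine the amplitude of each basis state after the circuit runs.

After the circuit, the state carries amplitude 0 on |00>, 0 on |01>, I/2 on |10>, -sqrt(3)/2 on |11>.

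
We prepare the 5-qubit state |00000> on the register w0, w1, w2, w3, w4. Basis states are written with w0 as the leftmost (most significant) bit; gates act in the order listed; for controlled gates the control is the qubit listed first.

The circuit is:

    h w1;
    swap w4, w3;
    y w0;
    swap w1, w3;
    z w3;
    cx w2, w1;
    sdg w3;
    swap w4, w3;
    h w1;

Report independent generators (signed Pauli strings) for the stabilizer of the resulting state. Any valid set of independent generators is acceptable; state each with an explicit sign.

One valid set of independent stabilizer generators is +IXIII, +IIIIY, -ZIIII, +IIZII, +IIIZI (any independent generating set of the same group is equally correct).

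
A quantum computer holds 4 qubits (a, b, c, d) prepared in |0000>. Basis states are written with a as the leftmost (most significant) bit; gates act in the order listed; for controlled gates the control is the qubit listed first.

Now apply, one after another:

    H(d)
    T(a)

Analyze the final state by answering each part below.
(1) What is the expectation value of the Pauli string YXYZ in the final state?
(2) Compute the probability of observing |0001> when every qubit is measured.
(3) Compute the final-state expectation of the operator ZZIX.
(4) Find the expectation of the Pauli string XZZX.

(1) In the final state, YXYZ has expectation 0.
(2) The probability of measuring |0001> is 1/2.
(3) In the final state, ZZIX has expectation 1.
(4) The observable XZZX averages to 0.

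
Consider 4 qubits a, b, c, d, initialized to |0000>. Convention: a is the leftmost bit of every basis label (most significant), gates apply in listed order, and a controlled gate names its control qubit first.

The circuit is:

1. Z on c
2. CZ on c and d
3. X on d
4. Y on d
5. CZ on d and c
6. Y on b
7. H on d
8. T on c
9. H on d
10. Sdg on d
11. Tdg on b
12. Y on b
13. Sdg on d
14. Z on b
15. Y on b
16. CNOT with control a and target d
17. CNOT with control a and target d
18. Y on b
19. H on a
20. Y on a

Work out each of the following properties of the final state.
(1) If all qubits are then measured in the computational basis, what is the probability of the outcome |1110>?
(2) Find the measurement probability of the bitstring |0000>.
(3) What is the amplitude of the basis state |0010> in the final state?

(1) Outcome |1110> occurs with probability 0.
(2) The probability of measuring |0000> is 1/2.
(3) The final state's coefficient on |0010> equals 0.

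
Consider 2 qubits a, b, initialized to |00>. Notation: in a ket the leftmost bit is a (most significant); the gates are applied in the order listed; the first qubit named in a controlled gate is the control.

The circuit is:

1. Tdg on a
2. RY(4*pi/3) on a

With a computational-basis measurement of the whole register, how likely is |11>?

Outcome |11> occurs with probability 0.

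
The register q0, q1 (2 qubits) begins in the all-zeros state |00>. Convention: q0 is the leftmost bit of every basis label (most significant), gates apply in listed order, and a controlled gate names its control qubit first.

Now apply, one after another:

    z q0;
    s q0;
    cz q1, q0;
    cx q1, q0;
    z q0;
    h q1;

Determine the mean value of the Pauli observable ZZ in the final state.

The observable ZZ averages to 0.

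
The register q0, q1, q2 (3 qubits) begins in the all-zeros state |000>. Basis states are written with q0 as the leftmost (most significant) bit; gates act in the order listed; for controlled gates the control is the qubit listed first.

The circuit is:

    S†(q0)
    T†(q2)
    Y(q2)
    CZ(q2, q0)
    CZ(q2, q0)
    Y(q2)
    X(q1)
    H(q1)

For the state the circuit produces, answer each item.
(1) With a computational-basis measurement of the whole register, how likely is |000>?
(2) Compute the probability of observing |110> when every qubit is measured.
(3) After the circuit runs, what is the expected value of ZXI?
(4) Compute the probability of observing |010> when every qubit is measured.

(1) Outcome |000> occurs with probability 1/2. Key observation: the block from step 3 through step 6 cancels to the identity and can be dropped.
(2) A full measurement returns |110> with probability 0.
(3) In the final state, ZXI has expectation -1.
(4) Outcome |010> occurs with probability 1/2.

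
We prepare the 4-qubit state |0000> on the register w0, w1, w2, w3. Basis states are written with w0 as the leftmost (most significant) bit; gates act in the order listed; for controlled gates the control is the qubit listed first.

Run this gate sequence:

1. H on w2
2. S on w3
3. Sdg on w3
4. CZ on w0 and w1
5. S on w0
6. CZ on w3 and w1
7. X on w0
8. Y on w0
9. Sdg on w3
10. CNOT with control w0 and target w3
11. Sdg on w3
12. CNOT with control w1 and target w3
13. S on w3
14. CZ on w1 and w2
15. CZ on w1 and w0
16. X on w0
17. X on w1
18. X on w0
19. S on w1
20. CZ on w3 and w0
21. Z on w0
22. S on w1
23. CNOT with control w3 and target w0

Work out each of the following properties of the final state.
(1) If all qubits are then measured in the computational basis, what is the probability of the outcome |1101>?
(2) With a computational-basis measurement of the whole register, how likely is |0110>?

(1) A full measurement returns |1101> with probability 0.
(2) A full measurement returns |0110> with probability 1/2.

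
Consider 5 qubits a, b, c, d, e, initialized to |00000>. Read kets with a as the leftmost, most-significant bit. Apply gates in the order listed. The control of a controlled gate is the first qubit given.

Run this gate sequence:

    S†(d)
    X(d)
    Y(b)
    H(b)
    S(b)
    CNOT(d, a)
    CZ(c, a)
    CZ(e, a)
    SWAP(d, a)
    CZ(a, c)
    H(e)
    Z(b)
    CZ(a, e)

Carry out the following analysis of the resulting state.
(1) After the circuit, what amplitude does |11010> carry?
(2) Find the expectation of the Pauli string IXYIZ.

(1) |11010> carries amplitude -1/2 in the final state.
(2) The expectation value of IXYIZ is 0.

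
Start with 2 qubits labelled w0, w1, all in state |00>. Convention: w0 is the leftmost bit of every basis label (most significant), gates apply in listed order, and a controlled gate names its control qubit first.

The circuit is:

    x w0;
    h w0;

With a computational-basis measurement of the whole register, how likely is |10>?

A full measurement returns |10> with probability 1/2.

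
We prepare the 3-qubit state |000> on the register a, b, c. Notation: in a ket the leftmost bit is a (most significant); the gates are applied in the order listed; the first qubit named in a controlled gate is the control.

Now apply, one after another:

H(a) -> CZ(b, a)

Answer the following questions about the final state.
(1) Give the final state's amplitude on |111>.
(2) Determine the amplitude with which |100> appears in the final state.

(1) The final state's coefficient on |111> equals 0.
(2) The amplitude on |100> is sqrt(2)/2.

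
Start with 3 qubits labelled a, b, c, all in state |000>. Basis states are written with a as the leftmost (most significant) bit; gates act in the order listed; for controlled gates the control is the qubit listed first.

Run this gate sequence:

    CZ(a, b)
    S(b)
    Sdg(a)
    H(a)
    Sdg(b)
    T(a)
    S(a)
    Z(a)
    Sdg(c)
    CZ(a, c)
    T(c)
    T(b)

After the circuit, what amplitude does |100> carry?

|100> carries amplitude -sqrt(2)*exp(3*I*pi/4)/2 in the final state.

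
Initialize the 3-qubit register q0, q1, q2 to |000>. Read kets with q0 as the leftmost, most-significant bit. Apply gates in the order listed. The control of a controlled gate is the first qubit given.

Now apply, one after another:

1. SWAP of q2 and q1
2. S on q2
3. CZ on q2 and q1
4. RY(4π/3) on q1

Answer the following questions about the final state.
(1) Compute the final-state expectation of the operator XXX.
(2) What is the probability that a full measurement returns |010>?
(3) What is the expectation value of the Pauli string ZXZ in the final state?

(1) The observable XXX averages to 0.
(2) The probability of measuring |010> is 3/4.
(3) The expectation value of ZXZ is -sqrt(3)/2.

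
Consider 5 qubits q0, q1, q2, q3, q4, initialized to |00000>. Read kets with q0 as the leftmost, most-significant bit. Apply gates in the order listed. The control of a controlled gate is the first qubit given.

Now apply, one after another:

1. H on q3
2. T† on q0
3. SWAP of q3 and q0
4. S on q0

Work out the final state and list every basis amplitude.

The resulting statevector has amplitude sqrt(2)/2 on |00000>, sqrt(2)*I/2 on |10000>, and 0 on every other basis state.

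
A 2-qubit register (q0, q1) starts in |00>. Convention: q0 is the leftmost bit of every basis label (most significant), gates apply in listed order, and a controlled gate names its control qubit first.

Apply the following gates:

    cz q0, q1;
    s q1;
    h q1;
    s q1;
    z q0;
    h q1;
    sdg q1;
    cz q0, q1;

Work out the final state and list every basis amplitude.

The final amplitudes are 1/2 + I/2 on |00>, -1/2 - I/2 on |01>, 0 on |10>, 0 on |11>.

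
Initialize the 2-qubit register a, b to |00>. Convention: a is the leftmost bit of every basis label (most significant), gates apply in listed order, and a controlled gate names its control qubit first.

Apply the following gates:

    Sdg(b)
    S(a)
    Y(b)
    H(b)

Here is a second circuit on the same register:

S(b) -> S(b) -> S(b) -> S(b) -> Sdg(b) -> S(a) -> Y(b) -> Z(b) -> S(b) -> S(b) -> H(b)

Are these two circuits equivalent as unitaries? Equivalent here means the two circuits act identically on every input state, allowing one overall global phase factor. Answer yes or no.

Yes — the two circuits implement the same unitary up to a global phase.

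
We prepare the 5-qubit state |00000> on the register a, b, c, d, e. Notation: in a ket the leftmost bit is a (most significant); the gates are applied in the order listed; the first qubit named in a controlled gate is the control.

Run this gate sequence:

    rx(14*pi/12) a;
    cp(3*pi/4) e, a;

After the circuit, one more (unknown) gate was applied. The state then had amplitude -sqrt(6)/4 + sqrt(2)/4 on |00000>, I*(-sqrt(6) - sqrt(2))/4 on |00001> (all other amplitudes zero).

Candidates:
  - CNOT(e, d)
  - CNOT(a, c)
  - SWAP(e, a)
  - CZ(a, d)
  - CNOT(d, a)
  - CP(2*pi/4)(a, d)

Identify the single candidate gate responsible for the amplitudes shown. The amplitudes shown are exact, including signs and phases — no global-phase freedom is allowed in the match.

The applied gate was SWAP(e, a).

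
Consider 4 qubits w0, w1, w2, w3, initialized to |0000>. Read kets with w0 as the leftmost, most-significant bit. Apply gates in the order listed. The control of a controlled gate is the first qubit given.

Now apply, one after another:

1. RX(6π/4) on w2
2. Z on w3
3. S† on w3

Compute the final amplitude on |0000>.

The final state's coefficient on |0000> equals -sqrt(2)/2.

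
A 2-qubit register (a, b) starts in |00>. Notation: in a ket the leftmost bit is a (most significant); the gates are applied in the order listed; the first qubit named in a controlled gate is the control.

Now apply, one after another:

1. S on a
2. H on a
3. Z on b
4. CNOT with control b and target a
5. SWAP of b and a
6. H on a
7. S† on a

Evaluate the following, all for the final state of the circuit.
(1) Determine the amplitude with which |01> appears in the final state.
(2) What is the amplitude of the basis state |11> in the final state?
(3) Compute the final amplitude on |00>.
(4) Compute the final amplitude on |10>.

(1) |01> carries amplitude 1/2 in the final state.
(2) The final state's coefficient on |11> equals -I/2.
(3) |00> carries amplitude 1/2 in the final state.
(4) The amplitude on |10> is -I/2.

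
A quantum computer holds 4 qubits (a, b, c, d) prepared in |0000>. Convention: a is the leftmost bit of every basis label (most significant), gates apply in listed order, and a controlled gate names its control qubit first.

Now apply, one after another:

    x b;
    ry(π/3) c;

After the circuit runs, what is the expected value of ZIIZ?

The expectation value of ZIIZ is 1.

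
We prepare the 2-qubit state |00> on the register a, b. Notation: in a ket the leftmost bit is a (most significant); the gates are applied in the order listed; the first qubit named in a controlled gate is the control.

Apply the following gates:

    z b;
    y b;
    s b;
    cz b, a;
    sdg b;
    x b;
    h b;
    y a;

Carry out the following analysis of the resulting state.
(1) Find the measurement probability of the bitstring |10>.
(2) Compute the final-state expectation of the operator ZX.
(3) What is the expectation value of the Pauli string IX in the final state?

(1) A full measurement returns |10> with probability 1/2.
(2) The expectation value of ZX is -1.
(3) The expectation value of IX is 1.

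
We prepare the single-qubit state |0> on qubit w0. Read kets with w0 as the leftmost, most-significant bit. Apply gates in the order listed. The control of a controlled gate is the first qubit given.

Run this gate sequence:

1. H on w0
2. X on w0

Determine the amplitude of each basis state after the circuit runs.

The resulting statevector has amplitude sqrt(2)/2 on |0>, sqrt(2)/2 on |1>.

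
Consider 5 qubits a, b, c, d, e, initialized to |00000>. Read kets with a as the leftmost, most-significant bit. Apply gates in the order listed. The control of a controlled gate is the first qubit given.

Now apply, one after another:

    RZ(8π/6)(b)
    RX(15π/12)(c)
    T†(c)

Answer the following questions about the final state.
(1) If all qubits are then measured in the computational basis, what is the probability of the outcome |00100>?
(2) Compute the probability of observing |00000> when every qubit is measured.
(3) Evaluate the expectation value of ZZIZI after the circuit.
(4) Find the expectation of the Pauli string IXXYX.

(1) Outcome |00100> occurs with probability sqrt(2)/4 + 1/2.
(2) Outcome |00000> occurs with probability 1/2 - sqrt(2)/4.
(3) The observable ZZIZI averages to 1.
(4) The observable IXXYX averages to 0.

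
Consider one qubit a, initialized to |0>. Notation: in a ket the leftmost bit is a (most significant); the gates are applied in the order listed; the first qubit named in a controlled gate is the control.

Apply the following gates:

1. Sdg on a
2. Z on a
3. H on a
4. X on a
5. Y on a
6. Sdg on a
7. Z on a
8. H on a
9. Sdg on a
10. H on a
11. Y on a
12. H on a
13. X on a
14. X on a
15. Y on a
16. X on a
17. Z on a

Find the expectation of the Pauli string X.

The expectation value of X is -1.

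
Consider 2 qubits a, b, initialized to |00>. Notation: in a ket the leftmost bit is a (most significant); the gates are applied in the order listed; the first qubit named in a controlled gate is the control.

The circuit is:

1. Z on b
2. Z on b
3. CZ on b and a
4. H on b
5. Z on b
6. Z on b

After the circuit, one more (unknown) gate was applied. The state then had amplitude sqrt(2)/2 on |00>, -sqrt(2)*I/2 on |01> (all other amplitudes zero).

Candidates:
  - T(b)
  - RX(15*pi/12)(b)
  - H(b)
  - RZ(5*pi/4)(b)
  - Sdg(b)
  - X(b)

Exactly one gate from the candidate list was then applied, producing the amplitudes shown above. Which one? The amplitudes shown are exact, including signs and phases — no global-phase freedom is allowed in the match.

It was Sdg(b) that produced the state shown.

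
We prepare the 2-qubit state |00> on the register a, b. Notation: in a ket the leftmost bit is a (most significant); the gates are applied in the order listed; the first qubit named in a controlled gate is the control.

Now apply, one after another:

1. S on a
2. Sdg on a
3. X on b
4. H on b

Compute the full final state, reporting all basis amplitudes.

After the circuit, the state carries amplitude sqrt(2)/2 on |00>, -sqrt(2)/2 on |01>, 0 on |10>, 0 on |11>. Key observation: the block from step 1 through step 2 cancels to the identity and can be dropped.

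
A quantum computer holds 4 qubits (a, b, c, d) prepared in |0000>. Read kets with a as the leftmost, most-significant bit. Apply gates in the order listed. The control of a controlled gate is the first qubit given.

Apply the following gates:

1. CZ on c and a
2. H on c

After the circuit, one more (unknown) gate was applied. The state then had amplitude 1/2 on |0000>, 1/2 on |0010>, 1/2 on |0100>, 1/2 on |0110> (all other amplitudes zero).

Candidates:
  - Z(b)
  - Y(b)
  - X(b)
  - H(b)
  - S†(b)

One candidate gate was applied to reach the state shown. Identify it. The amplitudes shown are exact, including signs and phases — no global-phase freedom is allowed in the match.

The applied gate was H(b).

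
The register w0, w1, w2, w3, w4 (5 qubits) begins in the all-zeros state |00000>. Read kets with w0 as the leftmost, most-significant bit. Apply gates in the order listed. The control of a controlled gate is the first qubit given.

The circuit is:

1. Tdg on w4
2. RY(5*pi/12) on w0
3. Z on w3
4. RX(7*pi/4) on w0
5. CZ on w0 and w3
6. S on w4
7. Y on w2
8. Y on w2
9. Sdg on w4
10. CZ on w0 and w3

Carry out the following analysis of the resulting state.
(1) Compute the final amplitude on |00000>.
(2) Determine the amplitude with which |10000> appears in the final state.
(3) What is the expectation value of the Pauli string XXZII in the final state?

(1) |00000> carries amplitude -(1 - I)*(2 + sqrt(2)*I + sqrt(6)*I)/8 in the final state.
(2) The final state's coefficient on |10000> equals (1 - I)*(-sqrt(6) + sqrt(2) - 2*sqrt(3)*I)/8.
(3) The observable XXZII averages to 0.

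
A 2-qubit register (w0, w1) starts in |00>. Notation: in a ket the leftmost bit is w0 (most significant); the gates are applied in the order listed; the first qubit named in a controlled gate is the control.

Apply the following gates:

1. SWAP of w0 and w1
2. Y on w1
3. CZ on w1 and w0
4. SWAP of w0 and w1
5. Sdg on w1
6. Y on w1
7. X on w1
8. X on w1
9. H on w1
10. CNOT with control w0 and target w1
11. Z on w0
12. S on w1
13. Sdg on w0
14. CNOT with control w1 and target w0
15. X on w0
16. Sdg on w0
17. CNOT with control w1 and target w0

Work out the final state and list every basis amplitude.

The final amplitudes are sqrt(2)*I/2 on |00>, -sqrt(2)*I/2 on |01>, 0 on |10>, 0 on |11>.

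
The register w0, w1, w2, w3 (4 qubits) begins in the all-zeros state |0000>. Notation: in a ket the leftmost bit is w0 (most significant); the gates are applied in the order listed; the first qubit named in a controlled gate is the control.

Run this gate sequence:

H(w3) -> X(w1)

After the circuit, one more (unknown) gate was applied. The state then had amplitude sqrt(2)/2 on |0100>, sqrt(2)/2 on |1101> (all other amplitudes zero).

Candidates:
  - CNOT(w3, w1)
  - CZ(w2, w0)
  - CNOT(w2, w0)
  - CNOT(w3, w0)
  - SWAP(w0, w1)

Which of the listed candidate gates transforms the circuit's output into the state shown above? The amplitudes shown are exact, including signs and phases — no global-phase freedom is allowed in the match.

The unique candidate consistent with the amplitudes is CNOT(w3, w0).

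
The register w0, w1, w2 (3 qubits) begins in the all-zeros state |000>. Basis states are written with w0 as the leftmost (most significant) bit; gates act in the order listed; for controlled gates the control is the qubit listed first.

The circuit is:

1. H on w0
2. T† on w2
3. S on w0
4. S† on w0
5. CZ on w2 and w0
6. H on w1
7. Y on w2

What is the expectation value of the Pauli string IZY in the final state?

In the final state, IZY has expectation 0.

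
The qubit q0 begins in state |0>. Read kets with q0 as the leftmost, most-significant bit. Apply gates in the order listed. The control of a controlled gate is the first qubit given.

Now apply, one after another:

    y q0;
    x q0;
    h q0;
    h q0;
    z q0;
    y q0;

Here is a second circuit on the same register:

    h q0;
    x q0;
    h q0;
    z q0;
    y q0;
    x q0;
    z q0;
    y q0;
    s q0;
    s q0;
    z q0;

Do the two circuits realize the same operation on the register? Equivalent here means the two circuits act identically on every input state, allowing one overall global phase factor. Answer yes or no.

Yes, they are equivalent — the unitaries differ by at most a global phase.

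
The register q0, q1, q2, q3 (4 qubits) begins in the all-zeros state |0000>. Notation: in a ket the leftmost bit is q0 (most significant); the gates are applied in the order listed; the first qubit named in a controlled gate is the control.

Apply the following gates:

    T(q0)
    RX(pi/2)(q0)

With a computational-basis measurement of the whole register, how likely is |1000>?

A full measurement returns |1000> with probability 1/2.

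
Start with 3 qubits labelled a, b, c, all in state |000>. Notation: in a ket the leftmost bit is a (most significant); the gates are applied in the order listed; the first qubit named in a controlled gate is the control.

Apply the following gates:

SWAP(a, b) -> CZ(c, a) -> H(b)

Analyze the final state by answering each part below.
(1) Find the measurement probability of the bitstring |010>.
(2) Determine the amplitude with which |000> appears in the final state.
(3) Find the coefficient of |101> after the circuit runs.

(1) Outcome |010> occurs with probability 1/2.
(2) |000> carries amplitude sqrt(2)/2 in the final state.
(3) The final state's coefficient on |101> equals 0.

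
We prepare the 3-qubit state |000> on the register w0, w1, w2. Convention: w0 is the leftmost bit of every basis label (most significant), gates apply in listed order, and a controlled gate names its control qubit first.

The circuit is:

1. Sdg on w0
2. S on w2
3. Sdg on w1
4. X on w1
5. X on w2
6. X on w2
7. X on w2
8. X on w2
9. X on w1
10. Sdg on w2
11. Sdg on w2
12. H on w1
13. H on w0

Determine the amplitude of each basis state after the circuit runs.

After the circuit, the state carries amplitude 1/2 on |000>, 0 on |001>, 1/2 on |010>, 0 on |011>, 1/2 on |100>, 0 on |101>, 1/2 on |110>, 0 on |111>.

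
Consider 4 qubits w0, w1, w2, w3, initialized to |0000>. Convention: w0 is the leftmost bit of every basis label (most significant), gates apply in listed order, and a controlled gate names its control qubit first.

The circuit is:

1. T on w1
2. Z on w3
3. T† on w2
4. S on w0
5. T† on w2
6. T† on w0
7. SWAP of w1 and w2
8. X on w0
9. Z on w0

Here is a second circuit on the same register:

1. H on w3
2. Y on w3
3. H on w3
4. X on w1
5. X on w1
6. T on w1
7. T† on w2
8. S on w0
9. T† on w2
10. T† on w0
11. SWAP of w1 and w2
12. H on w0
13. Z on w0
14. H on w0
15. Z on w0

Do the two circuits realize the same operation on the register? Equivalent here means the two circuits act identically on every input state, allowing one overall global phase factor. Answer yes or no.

No — the two circuits implement different unitaries, even allowing a global phase.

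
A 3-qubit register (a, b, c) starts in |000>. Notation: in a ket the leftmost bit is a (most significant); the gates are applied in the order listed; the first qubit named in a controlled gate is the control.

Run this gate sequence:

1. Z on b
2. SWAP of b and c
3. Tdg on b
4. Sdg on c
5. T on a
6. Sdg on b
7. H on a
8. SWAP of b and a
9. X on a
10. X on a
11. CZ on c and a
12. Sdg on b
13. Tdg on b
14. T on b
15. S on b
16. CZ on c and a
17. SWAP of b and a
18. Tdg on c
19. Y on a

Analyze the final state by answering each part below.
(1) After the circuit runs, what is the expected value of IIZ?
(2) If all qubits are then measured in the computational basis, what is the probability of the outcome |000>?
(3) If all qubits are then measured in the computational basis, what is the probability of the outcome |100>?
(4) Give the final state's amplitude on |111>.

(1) The expectation value of IIZ is 1. Key observation: gates 11-16 undo each other exactly, leaving only the rest of the circuit to track.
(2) Outcome |000> occurs with probability 1/2.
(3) Outcome |100> occurs with probability 1/2.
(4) The amplitude on |111> is 0.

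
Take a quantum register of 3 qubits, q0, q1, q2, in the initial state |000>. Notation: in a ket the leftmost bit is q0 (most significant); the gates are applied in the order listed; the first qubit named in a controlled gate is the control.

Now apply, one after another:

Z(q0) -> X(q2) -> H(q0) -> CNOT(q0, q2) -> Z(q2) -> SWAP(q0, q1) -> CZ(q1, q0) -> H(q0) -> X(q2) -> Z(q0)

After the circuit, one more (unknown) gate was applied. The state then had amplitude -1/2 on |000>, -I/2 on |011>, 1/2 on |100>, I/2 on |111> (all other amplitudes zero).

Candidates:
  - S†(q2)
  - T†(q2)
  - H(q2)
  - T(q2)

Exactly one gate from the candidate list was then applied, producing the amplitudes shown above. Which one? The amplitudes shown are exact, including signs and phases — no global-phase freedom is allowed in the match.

It was S†(q2) that produced the state shown.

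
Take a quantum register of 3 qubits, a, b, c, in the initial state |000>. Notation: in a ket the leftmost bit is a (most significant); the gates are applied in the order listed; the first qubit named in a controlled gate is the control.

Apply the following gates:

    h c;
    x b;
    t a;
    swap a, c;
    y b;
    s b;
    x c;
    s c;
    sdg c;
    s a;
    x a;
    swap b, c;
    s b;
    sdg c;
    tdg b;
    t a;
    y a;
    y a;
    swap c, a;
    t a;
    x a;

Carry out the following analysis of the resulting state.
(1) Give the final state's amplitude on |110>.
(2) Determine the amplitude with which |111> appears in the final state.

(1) The amplitude on |110> is sqrt(2)*exp(I*pi/4)/2. Key observation: the block from step 8 through step 9 cancels to the identity and can be dropped.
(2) The amplitude on |111> is sqrt(2)/2.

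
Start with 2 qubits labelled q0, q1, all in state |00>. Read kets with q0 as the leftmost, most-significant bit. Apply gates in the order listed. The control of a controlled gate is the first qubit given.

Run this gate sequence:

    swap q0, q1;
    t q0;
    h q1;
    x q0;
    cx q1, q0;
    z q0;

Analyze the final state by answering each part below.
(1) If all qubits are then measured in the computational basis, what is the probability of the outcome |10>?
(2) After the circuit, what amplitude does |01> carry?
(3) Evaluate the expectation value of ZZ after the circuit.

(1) The probability of measuring |10> is 1/2.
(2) The amplitude on |01> is sqrt(2)/2.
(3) The observable ZZ averages to -1.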